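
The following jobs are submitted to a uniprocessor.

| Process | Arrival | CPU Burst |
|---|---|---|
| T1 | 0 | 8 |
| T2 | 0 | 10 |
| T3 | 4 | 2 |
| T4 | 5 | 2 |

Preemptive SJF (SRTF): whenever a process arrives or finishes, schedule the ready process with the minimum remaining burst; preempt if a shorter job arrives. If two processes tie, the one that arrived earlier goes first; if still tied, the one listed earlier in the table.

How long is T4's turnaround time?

3

Schedule: | T1 0-4 | T3 4-6 | T4 6-8 | T1 8-12 | T2 12-22 |
Completion: T1=12  T2=22  T3=6  T4=8
Turnaround(T4) = completion − arrival = 8 − 5 = 3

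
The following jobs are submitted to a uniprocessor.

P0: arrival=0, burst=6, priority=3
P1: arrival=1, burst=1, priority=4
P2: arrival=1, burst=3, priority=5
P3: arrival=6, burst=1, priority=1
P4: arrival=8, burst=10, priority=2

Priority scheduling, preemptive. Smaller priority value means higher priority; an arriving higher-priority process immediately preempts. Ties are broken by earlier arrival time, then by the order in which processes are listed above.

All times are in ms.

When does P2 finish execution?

Gantt: | P0 0-6 | P3 6-7 | P1 7-8 | P4 8-18 | P2 18-21 |
Completion: P0=6  P1=8  P2=21  P3=7  P4=18

21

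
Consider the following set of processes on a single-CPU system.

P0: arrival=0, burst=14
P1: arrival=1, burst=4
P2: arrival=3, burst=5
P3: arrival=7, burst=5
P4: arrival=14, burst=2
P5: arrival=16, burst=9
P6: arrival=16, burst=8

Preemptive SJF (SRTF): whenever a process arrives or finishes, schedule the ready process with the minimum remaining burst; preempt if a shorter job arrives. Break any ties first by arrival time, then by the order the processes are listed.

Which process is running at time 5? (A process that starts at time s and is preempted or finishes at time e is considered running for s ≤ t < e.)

Schedule: | P0 0-1 | P1 1-5 | P2 5-10 | P3 10-15 | P4 15-17 | P6 17-25 | P5 25-34 | P0 34-47 |
Completion: P0=47  P1=5  P2=10  P3=15  P4=17  P5=34  P6=25
Turnaround (C−A): P0=47  P1=4  P2=7  P3=8  P4=3  P5=18  P6=9

P2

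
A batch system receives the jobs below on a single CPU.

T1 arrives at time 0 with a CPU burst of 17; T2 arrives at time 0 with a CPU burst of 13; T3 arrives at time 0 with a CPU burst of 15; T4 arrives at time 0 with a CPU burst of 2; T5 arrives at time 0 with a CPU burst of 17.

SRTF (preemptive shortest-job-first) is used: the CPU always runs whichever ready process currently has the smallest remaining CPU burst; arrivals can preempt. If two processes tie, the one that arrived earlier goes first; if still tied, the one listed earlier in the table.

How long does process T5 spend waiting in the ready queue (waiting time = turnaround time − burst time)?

Gantt: | T4 0-2 | T2 2-15 | T3 15-30 | T1 30-47 | T5 47-64 |
Completion: T1=47  T2=15  T3=30  T4=2  T5=64
Waiting(T5) = turnaround − burst = 64 − 17 = 47

47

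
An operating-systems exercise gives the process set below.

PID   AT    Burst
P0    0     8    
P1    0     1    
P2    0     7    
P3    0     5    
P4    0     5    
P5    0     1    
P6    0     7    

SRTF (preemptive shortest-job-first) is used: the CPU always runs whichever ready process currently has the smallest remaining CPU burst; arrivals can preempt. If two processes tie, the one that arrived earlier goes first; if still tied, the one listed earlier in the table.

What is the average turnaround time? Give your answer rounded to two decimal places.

Gantt: | P1 0-1 | P5 1-2 | P3 2-7 | P4 7-12 | P2 12-19 | P6 19-26 | P0 26-34 |
Completion: P0=34  P1=1  P2=19  P3=7  P4=12  P5=2  P6=26
Turnaround (C−A): P0=34  P1=1  P2=19  P3=7  P4=12  P5=2  P6=26
Turnaround times: P0=34, P1=1, P2=19, P3=7, P4=12, P5=2, P6=26
Average turnaround = (34+1+19+7+12+2+26) / 7 = 101/7 = 14.43

14.43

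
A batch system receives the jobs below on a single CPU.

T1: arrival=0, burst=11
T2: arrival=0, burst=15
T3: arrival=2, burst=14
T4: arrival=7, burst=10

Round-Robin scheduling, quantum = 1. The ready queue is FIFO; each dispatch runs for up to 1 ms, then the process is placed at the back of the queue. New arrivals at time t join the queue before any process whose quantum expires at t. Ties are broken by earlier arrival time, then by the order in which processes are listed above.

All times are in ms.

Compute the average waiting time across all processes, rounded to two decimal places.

Schedule: | T1 0-1 | T2 1-2 | T1 2-3 | T3 3-4 | T2 4-5 | T1 5-6 | T3 6-7 | T2 7-8 | T1 8-9 | T4 9-10 | T3 10-11 | T2 11-12 | T1 12-13 | T4 13-14 | T3 14-15 | T2 15-16 | T1 16-17 | T4 17-18 | T3 18-19 | T2 19-20 | T1 20-21 | T4 21-22 | T3 22-23 | T2 23-24 | T1 24-25 | T4 25-26 | T3 26-27 | T2 27-28 | T1 28-29 | T4 29-30 | T3 30-31 | T2 31-32 | T1 32-33 | T4 33-34 | T3 34-35 | T2 35-36 | T1 36-37 | T4 37-38 | T3 38-39 | T2 39-40 | T4 40-41 | T3 41-42 | T2 42-43 | T4 43-44 | T3 44-45 | T2 45-46 | T3 46-47 | T2 47-48 | T3 48-49 | T2 49-50 |
Completion: T1=37  T2=50  T3=49  T4=44
Turnaround (C−A): T1=37  T2=50  T3=47  T4=37
Waiting times: T1=26, T2=35, T3=33, T4=27
Average waiting = (26+35+33+27) / 4 = 121/4 = 30.25

30.25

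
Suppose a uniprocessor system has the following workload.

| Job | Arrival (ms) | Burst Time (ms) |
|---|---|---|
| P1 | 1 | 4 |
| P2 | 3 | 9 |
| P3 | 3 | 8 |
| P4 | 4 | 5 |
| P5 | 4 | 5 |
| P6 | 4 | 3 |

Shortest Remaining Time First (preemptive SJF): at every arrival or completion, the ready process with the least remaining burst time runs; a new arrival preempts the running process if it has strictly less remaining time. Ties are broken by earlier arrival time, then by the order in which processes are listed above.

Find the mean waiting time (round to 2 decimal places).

Gantt: | idle 0-1 | P1 1-5 | P6 5-8 | P4 8-13 | P5 13-18 | P3 18-26 | P2 26-35 |
Completion: P1=5  P2=35  P3=26  P4=13  P5=18  P6=8
Waiting times: P1=0, P2=23, P3=15, P4=4, P5=9, P6=1
Average waiting = (0+23+15+4+9+1) / 6 = 52/6 = 8.67

8.67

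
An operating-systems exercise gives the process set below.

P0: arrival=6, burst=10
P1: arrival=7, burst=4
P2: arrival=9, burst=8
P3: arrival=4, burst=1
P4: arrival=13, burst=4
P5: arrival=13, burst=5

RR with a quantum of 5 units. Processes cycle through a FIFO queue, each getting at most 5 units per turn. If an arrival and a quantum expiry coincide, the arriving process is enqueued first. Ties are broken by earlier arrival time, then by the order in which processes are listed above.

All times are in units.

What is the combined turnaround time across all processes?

Schedule: | idle 0-4 | P3 4-5 | idle 5-6 | P0 6-11 | P1 11-15 | P2 15-20 | P0 20-25 | P4 25-29 | P5 29-34 | P2 34-37 |
Completion: P0=25  P1=15  P2=37  P3=5  P4=29  P5=34
Turnaround = completion − arrival: P0=19, P1=8, P2=28, P3=1, P4=16, P5=21
Total turnaround = 19 + 8 + 28 + 1 + 16 + 21 = 93

93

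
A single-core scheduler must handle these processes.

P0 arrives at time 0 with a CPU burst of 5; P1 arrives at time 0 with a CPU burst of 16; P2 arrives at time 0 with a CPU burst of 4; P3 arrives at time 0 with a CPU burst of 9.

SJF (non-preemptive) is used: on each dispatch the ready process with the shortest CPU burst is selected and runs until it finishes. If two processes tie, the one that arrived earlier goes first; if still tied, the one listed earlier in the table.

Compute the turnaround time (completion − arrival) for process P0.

9

Gantt: | P2 0-4 | P0 4-9 | P3 9-18 | P1 18-34 |
Completion: P0=9  P1=34  P2=4  P3=18
Turnaround (C−A): P0=9  P1=34  P2=4  P3=18
Turnaround(P0) = completion − arrival = 9 − 0 = 9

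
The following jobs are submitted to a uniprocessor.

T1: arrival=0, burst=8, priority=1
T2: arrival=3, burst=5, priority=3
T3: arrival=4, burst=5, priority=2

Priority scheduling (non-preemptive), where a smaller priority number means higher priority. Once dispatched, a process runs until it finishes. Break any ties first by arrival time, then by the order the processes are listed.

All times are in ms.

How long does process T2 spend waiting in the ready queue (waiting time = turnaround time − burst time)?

10

Gantt: | T1 0-8 | T3 8-13 | T2 13-18 |
Completion: T1=8  T2=18  T3=13
Waiting(T2) = turnaround − burst = 15 − 5 = 10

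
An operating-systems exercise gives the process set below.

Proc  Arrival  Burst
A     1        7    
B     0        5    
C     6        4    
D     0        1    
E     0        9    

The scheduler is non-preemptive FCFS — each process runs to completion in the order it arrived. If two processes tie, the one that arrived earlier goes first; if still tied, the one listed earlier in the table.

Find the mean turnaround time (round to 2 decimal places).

Gantt: | B 0-5 | D 5-6 | E 6-15 | A 15-22 | C 22-26 |
Completion: A=22  B=5  C=26  D=6  E=15
Turnaround times: A=21, B=5, C=20, D=6, E=15
Average turnaround = (21+5+20+6+15) / 5 = 67/5 = 13.40

13.40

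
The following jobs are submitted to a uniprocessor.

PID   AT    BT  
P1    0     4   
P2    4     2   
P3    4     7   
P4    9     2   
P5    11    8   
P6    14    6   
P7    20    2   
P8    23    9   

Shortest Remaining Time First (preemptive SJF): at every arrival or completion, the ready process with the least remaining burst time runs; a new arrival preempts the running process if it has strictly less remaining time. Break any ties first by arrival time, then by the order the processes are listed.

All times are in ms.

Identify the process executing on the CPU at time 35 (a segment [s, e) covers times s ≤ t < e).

P8

Gantt: | P1 0-4 | P2 4-6 | P3 6-9 | P4 9-11 | P3 11-15 | P6 15-21 | P7 21-23 | P5 23-31 | P8 31-40 |
Completion: P1=4  P2=6  P3=15  P4=11  P5=31  P6=21  P7=23  P8=40
Turnaround (C−A): P1=4  P2=2  P3=11  P4=2  P5=20  P6=7  P7=3  P8=17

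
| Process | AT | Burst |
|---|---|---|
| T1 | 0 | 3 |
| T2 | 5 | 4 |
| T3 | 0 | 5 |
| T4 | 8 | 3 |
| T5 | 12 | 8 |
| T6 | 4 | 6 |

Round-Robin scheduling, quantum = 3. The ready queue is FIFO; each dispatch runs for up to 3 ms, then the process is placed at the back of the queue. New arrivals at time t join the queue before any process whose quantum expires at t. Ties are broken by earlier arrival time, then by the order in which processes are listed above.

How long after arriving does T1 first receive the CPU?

Timeline: | T1 0-3 | T3 3-6 | T6 6-9 | T2 9-12 | T3 12-14 | T4 14-17 | T6 17-20 | T5 20-23 | T2 23-24 | T5 24-29 |
Completion: T1=3  T2=24  T3=14  T4=17  T5=29  T6=20
Response(T1) = first start − arrival = 0 − 0 = 0

0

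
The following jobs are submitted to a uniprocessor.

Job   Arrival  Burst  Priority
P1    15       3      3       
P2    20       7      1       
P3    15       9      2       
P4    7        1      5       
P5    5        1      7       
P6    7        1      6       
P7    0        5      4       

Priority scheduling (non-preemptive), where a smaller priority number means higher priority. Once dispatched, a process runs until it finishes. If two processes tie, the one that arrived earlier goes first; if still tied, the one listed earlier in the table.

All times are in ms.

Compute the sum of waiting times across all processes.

Timeline: | P7 0-5 | P5 5-6 | idle 6-7 | P4 7-8 | P6 8-9 | idle 9-15 | P3 15-24 | P2 24-31 | P1 31-34 |
Completion: P1=34  P2=31  P3=24  P4=8  P5=6  P6=9  P7=5
Waiting = turnaround − burst: P1=16, P2=4, P3=0, P4=0, P5=0, P6=1, P7=0
Total waiting = 16 + 4 + 0 + 0 + 0 + 1 + 0 = 21

21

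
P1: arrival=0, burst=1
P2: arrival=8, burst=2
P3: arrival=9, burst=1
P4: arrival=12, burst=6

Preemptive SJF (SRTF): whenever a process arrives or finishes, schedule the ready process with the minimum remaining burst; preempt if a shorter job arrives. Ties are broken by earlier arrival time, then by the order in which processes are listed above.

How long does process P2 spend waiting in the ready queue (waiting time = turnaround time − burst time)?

Gantt: | P1 0-1 | idle 1-8 | P2 8-10 | P3 10-11 | idle 11-12 | P4 12-18 |
Completion: P1=1  P2=10  P3=11  P4=18
Waiting(P2) = turnaround − burst = 2 − 2 = 0

0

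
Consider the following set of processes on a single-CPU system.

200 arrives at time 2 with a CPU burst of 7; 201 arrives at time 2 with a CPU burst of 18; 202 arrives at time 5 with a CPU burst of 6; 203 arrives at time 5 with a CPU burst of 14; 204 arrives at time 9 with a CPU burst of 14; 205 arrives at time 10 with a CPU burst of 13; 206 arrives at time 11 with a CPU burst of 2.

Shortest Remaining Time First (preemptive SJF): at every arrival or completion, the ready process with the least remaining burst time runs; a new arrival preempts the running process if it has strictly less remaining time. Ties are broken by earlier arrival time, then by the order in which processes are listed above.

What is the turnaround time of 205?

20

Gantt: | idle 0-2 | 200 2-9 | 202 9-11 | 206 11-13 | 202 13-17 | 205 17-30 | 203 30-44 | 204 44-58 | 201 58-76 |
Completion: 200=9  201=76  202=17  203=44  204=58  205=30  206=13
Turnaround (C−A): 200=7  201=74  202=12  203=39  204=49  205=20  206=2
Turnaround(205) = completion − arrival = 30 − 10 = 20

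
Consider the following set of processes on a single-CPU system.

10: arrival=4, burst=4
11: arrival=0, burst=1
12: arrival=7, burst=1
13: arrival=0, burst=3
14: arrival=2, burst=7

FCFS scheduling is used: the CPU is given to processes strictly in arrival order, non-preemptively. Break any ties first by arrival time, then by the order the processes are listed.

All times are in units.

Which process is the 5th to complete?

12

Gantt: | 11 0-1 | 13 1-4 | 14 4-11 | 10 11-15 | 12 15-16 |
Completion: 10=15  11=1  12=16  13=4  14=11
Turnaround (C−A): 10=11  11=1  12=9  13=4  14=9
Finish order: 11 → 13 → 14 → 10 → 12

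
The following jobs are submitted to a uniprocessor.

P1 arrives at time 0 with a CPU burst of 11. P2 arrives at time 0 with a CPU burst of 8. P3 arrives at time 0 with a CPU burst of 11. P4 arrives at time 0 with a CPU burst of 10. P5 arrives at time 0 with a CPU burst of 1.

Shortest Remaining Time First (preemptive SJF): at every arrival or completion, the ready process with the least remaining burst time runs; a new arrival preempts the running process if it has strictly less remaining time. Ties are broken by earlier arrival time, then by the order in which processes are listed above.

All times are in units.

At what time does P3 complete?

Timeline: | P5 0-1 | P2 1-9 | P4 9-19 | P1 19-30 | P3 30-41 |
Completion: P1=30  P2=9  P3=41  P4=19  P5=1

41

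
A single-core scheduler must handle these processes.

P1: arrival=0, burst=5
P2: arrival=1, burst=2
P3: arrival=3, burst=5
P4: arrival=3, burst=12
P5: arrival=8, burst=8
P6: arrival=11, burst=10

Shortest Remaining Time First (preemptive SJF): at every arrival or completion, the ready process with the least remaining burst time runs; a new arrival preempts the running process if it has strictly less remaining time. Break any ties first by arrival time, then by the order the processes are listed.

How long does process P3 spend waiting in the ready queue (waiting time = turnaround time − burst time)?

4

Schedule: | P1 0-1 | P2 1-3 | P1 3-7 | P3 7-12 | P5 12-20 | P6 20-30 | P4 30-42 |
Completion: P1=7  P2=3  P3=12  P4=42  P5=20  P6=30
Turnaround (C−A): P1=7  P2=2  P3=9  P4=39  P5=12  P6=19
Waiting(P3) = turnaround − burst = 9 − 5 = 4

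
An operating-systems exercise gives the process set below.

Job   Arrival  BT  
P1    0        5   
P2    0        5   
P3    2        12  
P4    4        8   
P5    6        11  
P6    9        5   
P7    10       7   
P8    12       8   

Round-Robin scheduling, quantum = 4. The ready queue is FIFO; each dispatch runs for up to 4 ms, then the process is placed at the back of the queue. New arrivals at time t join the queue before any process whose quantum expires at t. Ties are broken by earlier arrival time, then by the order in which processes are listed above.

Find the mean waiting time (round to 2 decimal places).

30.88

Gantt: | P1 0-4 | P2 4-8 | P3 8-12 | P4 12-16 | P1 16-17 | P5 17-21 | P2 21-22 | P6 22-26 | P7 26-30 | P8 30-34 | P3 34-38 | P4 38-42 | P5 42-46 | P6 46-47 | P7 47-50 | P8 50-54 | P3 54-58 | P5 58-61 |
Completion: P1=17  P2=22  P3=58  P4=42  P5=61  P6=47  P7=50  P8=54
Turnaround (C−A): P1=17  P2=22  P3=56  P4=38  P5=55  P6=38  P7=40  P8=42
Waiting times: P1=12, P2=17, P3=44, P4=30, P5=44, P6=33, P7=33, P8=34
Average waiting = (12+17+44+30+44+33+33+34) / 8 = 247/8 = 30.88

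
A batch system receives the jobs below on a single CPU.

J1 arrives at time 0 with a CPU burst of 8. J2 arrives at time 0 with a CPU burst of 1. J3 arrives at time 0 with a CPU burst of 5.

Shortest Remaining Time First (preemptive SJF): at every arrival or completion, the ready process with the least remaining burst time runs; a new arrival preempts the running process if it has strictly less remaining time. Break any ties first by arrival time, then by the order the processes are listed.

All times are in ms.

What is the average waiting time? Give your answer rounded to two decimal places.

2.33

Timeline: | J2 0-1 | J3 1-6 | J1 6-14 |
Completion: J1=14  J2=1  J3=6
Turnaround (C−A): J1=14  J2=1  J3=6
Waiting times: J1=6, J2=0, J3=1
Average waiting = (6+0+1) / 3 = 7/3 = 2.33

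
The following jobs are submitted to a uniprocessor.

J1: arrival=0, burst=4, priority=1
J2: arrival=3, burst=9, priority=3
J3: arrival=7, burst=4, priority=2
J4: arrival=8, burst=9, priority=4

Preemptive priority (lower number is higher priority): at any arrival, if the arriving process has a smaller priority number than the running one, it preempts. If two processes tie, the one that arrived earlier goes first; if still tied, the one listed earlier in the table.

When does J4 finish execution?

26

Gantt: | J1 0-4 | J2 4-7 | J3 7-11 | J2 11-17 | J4 17-26 |
Completion: J1=4  J2=17  J3=11  J4=26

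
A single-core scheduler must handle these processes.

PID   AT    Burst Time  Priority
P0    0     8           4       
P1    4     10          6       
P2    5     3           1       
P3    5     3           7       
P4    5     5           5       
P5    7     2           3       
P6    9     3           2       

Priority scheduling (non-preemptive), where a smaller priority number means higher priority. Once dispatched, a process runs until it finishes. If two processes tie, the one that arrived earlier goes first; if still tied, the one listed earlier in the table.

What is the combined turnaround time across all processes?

Timeline: | P0 0-8 | P2 8-11 | P6 11-14 | P5 14-16 | P4 16-21 | P1 21-31 | P3 31-34 |
Completion: P0=8  P1=31  P2=11  P3=34  P4=21  P5=16  P6=14
Turnaround (C−A): P0=8  P1=27  P2=6  P3=29  P4=16  P5=9  P6=5
Turnaround = completion − arrival: P0=8, P1=27, P2=6, P3=29, P4=16, P5=9, P6=5
Total turnaround = 8 + 27 + 6 + 29 + 16 + 9 + 5 = 100

100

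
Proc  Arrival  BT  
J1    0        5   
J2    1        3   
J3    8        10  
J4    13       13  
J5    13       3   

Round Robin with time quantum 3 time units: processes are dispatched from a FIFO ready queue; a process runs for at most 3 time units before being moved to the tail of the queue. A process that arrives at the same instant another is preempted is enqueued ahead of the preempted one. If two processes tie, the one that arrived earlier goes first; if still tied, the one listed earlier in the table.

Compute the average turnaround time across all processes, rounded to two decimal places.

Gantt: | J1 0-3 | J2 3-6 | J1 6-8 | J3 8-14 | J4 14-17 | J5 17-20 | J3 20-23 | J4 23-26 | J3 26-27 | J4 27-34 |
Completion: J1=8  J2=6  J3=27  J4=34  J5=20
Turnaround (C−A): J1=8  J2=5  J3=19  J4=21  J5=7
Turnaround times: J1=8, J2=5, J3=19, J4=21, J5=7
Average turnaround = (8+5+19+21+7) / 5 = 60/5 = 12.00

12.00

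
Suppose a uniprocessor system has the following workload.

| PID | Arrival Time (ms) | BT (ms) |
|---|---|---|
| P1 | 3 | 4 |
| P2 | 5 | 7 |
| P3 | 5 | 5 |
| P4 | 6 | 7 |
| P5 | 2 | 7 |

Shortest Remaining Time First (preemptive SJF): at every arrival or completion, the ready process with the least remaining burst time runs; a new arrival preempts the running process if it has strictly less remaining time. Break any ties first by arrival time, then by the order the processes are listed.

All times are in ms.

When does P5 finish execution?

18

Schedule: | idle 0-2 | P5 2-3 | P1 3-7 | P3 7-12 | P5 12-18 | P2 18-25 | P4 25-32 |
Completion: P1=7  P2=25  P3=12  P4=32  P5=18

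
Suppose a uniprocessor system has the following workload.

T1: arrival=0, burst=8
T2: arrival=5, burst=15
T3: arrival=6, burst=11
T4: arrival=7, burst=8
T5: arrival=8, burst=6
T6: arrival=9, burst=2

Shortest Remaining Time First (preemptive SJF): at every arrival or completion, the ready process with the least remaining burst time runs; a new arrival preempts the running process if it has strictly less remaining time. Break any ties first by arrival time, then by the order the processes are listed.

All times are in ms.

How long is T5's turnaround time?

8

Gantt: | T1 0-8 | T5 8-9 | T6 9-11 | T5 11-16 | T4 16-24 | T3 24-35 | T2 35-50 |
Completion: T1=8  T2=50  T3=35  T4=24  T5=16  T6=11
Turnaround (C−A): T1=8  T2=45  T3=29  T4=17  T5=8  T6=2
Turnaround(T5) = completion − arrival = 16 − 8 = 8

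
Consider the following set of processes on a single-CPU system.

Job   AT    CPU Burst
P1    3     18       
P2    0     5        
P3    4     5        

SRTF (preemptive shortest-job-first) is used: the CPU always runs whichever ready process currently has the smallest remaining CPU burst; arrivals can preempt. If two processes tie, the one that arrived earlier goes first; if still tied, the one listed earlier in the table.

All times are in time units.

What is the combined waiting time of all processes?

Timeline: | P2 0-5 | P3 5-10 | P1 10-28 |
Completion: P1=28  P2=5  P3=10
Turnaround (C−A): P1=25  P2=5  P3=6
Waiting = turnaround − burst: P1=7, P2=0, P3=1
Total waiting = 7 + 0 + 1 = 8

8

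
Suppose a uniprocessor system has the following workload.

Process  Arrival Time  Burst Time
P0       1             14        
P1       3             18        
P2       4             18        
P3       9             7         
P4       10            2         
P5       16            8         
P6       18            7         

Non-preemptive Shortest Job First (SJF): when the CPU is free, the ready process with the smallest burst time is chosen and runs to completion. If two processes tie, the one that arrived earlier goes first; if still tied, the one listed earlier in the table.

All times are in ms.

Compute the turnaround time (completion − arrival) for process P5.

Timeline: | idle 0-1 | P0 1-15 | P4 15-17 | P3 17-24 | P6 24-31 | P5 31-39 | P1 39-57 | P2 57-75 |
Completion: P0=15  P1=57  P2=75  P3=24  P4=17  P5=39  P6=31
Turnaround (C−A): P0=14  P1=54  P2=71  P3=15  P4=7  P5=23  P6=13
Turnaround(P5) = completion − arrival = 39 − 16 = 23

23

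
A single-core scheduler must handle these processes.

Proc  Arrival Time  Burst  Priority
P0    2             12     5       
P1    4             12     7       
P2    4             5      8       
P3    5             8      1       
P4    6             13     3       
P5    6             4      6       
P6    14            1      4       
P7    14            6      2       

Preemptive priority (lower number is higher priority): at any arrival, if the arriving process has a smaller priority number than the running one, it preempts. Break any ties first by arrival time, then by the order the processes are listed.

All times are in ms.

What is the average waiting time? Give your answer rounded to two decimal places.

23.88

Schedule: | idle 0-2 | P0 2-5 | P3 5-13 | P4 13-14 | P7 14-20 | P4 20-32 | P6 32-33 | P0 33-42 | P5 42-46 | P1 46-58 | P2 58-63 |
Completion: P0=42  P1=58  P2=63  P3=13  P4=32  P5=46  P6=33  P7=20
Waiting times: P0=28, P1=42, P2=54, P3=0, P4=13, P5=36, P6=18, P7=0
Average waiting = (28+42+54+0+13+36+18+0) / 8 = 191/8 = 23.88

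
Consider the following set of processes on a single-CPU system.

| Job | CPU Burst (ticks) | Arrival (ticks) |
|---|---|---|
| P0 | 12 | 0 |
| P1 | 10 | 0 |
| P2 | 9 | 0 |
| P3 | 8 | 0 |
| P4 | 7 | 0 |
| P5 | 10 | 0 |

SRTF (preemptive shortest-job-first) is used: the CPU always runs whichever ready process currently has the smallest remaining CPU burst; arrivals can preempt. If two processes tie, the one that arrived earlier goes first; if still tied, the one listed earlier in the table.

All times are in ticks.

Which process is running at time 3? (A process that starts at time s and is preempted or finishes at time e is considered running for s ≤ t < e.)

P4

Gantt: | P4 0-7 | P3 7-15 | P2 15-24 | P1 24-34 | P5 34-44 | P0 44-56 |
Completion: P0=56  P1=34  P2=24  P3=15  P4=7  P5=44
Turnaround (C−A): P0=56  P1=34  P2=24  P3=15  P4=7  P5=44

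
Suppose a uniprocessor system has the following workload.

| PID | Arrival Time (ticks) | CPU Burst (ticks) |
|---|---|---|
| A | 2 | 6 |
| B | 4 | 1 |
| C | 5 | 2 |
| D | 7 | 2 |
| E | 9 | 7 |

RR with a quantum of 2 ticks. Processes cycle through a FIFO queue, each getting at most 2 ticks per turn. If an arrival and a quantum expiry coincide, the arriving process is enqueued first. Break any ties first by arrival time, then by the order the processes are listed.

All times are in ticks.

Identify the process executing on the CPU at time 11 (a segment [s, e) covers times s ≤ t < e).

A

Schedule: | idle 0-2 | A 2-4 | B 4-5 | A 5-7 | C 7-9 | D 9-11 | A 11-13 | E 13-20 |
Completion: A=13  B=5  C=9  D=11  E=20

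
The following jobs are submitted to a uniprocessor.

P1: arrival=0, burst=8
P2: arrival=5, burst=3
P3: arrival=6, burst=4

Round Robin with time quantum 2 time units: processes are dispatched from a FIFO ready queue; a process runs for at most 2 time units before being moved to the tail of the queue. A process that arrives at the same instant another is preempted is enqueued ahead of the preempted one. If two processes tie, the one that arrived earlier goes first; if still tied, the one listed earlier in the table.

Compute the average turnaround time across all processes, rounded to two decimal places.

Timeline: | P1 0-6 | P2 6-8 | P3 8-10 | P1 10-12 | P2 12-13 | P3 13-15 |
Completion: P1=12  P2=13  P3=15
Turnaround times: P1=12, P2=8, P3=9
Average turnaround = (12+8+9) / 3 = 29/3 = 9.67

9.67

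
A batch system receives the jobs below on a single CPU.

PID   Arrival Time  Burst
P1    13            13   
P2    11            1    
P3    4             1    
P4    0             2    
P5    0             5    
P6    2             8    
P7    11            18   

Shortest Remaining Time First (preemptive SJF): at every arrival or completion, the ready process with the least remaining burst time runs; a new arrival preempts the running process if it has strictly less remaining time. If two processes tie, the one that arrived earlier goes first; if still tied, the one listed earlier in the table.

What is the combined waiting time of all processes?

Gantt: | P4 0-2 | P5 2-4 | P3 4-5 | P5 5-8 | P6 8-11 | P2 11-12 | P6 12-17 | P1 17-30 | P7 30-48 |
Completion: P1=30  P2=12  P3=5  P4=2  P5=8  P6=17  P7=48
Turnaround (C−A): P1=17  P2=1  P3=1  P4=2  P5=8  P6=15  P7=37
Waiting = turnaround − burst: P1=4, P2=0, P3=0, P4=0, P5=3, P6=7, P7=19
Total waiting = 4 + 0 + 0 + 0 + 3 + 7 + 19 = 33

33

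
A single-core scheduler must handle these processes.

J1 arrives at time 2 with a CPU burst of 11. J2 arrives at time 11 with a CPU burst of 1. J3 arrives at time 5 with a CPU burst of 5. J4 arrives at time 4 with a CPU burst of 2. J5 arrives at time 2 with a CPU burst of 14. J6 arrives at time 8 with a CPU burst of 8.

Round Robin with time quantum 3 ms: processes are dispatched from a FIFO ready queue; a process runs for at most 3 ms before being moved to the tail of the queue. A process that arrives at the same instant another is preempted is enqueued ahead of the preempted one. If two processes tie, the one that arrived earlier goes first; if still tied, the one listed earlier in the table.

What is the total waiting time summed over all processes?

Schedule: | idle 0-2 | J1 2-5 | J5 5-8 | J4 8-10 | J3 10-13 | J1 13-16 | J6 16-19 | J5 19-22 | J2 22-23 | J3 23-25 | J1 25-28 | J6 28-31 | J5 31-34 | J1 34-36 | J6 36-38 | J5 38-43 |
Completion: J1=36  J2=23  J3=25  J4=10  J5=43  J6=38
Turnaround (C−A): J1=34  J2=12  J3=20  J4=6  J5=41  J6=30
Waiting = turnaround − burst: J1=23, J2=11, J3=15, J4=4, J5=27, J6=22
Total waiting = 23 + 11 + 15 + 4 + 27 + 22 = 102

102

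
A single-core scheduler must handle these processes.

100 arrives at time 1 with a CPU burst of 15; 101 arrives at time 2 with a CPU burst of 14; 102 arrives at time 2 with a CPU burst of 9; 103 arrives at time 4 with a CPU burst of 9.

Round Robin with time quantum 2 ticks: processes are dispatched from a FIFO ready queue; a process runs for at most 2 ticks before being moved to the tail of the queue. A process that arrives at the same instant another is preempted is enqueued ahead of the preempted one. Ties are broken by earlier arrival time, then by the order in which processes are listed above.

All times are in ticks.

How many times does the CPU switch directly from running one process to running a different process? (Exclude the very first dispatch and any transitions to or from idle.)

24

Schedule: | idle 0-1 | 100 1-3 | 101 3-5 | 102 5-7 | 100 7-9 | 103 9-11 | 101 11-13 | 102 13-15 | 100 15-17 | 103 17-19 | 101 19-21 | 102 21-23 | 100 23-25 | 103 25-27 | 101 27-29 | 102 29-31 | 100 31-33 | 103 33-35 | 101 35-37 | 102 37-38 | 100 38-40 | 103 40-41 | 101 41-43 | 100 43-45 | 101 45-47 | 100 47-48 |
Completion: 100=48  101=47  102=38  103=41
Turnaround (C−A): 100=47  101=45  102=36  103=37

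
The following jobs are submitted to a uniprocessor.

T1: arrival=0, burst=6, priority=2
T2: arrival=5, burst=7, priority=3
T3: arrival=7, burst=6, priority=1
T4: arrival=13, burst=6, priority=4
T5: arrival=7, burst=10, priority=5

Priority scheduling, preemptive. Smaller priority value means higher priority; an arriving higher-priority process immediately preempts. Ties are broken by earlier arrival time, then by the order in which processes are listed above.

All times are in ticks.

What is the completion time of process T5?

Gantt: | T1 0-6 | T2 6-7 | T3 7-13 | T2 13-19 | T4 19-25 | T5 25-35 |
Completion: T1=6  T2=19  T3=13  T4=25  T5=35

35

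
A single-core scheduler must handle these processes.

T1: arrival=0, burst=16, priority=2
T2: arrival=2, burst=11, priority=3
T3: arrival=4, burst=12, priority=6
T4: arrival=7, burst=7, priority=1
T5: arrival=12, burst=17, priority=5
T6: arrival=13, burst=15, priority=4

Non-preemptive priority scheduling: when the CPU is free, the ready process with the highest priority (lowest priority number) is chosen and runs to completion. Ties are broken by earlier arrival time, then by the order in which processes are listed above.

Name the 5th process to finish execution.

T5

Gantt: | T1 0-16 | T4 16-23 | T2 23-34 | T6 34-49 | T5 49-66 | T3 66-78 |
Completion: T1=16  T2=34  T3=78  T4=23  T5=66  T6=49
Turnaround (C−A): T1=16  T2=32  T3=74  T4=16  T5=54  T6=36
Finish order: T1 → T4 → T2 → T6 → T5 → T3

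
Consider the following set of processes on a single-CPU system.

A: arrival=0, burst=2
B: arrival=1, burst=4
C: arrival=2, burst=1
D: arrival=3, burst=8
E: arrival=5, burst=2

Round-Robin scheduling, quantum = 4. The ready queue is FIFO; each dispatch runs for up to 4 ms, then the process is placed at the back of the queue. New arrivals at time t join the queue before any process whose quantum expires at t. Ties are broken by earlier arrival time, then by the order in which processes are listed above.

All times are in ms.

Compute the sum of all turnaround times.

34

Schedule: | A 0-2 | B 2-6 | C 6-7 | D 7-11 | E 11-13 | D 13-17 |
Completion: A=2  B=6  C=7  D=17  E=13
Turnaround = completion − arrival: A=2, B=5, C=5, D=14, E=8
Total turnaround = 2 + 5 + 5 + 14 + 8 = 34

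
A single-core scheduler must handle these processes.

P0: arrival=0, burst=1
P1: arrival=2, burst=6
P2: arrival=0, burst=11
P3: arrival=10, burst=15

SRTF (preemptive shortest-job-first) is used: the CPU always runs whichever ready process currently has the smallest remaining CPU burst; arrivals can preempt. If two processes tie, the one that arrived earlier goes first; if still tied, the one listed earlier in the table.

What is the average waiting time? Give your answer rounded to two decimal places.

3.75

Gantt: | P0 0-1 | P2 1-2 | P1 2-8 | P2 8-18 | P3 18-33 |
Completion: P0=1  P1=8  P2=18  P3=33
Turnaround (C−A): P0=1  P1=6  P2=18  P3=23
Waiting times: P0=0, P1=0, P2=7, P3=8
Average waiting = (0+0+7+8) / 4 = 15/4 = 3.75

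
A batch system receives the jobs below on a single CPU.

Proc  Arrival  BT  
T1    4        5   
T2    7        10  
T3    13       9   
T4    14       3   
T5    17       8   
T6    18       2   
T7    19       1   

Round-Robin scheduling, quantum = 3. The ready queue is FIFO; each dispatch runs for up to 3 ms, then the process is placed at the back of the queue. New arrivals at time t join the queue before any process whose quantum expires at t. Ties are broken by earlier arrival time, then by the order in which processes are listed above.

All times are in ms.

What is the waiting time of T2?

Gantt: | idle 0-4 | T1 4-7 | T2 7-10 | T1 10-12 | T2 12-15 | T3 15-18 | T4 18-21 | T2 21-24 | T5 24-27 | T6 27-29 | T3 29-32 | T7 32-33 | T2 33-34 | T5 34-37 | T3 37-40 | T5 40-42 |
Completion: T1=12  T2=34  T3=40  T4=21  T5=42  T6=29  T7=33
Turnaround (C−A): T1=8  T2=27  T3=27  T4=7  T5=25  T6=11  T7=14
Waiting(T2) = turnaround − burst = 27 − 10 = 17

17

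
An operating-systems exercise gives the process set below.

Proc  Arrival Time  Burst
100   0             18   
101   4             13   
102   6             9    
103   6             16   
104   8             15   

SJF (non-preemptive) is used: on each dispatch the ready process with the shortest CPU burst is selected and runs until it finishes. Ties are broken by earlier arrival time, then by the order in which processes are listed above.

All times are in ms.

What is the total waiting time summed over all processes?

116

Timeline: | 100 0-18 | 102 18-27 | 101 27-40 | 104 40-55 | 103 55-71 |
Completion: 100=18  101=40  102=27  103=71  104=55
Waiting = turnaround − burst: 100=0, 101=23, 102=12, 103=49, 104=32
Total waiting = 0 + 23 + 12 + 49 + 32 = 116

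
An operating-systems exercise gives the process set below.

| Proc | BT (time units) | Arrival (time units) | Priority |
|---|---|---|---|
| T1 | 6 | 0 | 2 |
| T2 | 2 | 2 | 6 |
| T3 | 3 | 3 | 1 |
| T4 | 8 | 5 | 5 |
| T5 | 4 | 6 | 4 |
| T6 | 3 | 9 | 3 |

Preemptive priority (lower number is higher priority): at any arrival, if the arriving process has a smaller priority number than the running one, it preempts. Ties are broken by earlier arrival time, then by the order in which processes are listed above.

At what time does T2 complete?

26

Schedule: | T1 0-3 | T3 3-6 | T1 6-9 | T6 9-12 | T5 12-16 | T4 16-24 | T2 24-26 |
Completion: T1=9  T2=26  T3=6  T4=24  T5=16  T6=12
Turnaround (C−A): T1=9  T2=24  T3=3  T4=19  T5=10  T6=3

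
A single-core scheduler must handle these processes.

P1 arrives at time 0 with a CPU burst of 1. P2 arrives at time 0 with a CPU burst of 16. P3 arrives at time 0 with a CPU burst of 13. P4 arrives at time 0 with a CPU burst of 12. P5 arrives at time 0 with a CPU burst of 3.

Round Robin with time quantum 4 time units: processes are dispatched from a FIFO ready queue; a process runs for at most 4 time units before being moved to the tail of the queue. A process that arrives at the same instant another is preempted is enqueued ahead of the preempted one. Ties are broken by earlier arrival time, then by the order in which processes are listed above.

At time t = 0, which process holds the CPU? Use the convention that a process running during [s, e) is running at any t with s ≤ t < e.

P1

Schedule: | P1 0-1 | P2 1-5 | P3 5-9 | P4 9-13 | P5 13-16 | P2 16-20 | P3 20-24 | P4 24-28 | P2 28-32 | P3 32-36 | P4 36-40 | P2 40-44 | P3 44-45 |
Completion: P1=1  P2=44  P3=45  P4=40  P5=16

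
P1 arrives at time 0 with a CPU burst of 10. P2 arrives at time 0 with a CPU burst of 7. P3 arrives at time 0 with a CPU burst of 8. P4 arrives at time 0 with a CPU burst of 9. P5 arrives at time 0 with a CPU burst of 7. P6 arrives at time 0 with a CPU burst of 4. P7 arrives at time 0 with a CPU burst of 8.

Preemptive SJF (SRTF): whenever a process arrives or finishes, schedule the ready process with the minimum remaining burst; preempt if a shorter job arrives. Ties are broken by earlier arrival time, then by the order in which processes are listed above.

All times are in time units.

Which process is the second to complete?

P2

Timeline: | P6 0-4 | P2 4-11 | P5 11-18 | P3 18-26 | P7 26-34 | P4 34-43 | P1 43-53 |
Completion: P1=53  P2=11  P3=26  P4=43  P5=18  P6=4  P7=34
Turnaround (C−A): P1=53  P2=11  P3=26  P4=43  P5=18  P6=4  P7=34
Finish order: P6 → P2 → P5 → P3 → P7 → P4 → P1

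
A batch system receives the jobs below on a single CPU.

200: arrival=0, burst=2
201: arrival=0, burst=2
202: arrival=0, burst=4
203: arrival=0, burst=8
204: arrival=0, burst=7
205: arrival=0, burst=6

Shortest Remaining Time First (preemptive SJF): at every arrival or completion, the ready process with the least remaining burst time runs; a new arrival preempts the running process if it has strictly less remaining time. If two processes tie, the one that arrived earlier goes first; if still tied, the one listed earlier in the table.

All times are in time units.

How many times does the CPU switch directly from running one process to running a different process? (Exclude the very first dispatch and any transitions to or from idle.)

5

Timeline: | 200 0-2 | 201 2-4 | 202 4-8 | 205 8-14 | 204 14-21 | 203 21-29 |
Completion: 200=2  201=4  202=8  203=29  204=21  205=14
Turnaround (C−A): 200=2  201=4  202=8  203=29  204=21  205=14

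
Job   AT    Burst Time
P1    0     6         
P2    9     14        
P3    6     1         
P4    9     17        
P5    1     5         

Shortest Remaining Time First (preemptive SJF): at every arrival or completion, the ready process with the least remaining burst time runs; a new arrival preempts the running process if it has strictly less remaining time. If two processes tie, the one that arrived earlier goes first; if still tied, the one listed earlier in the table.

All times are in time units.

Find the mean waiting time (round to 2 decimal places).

Schedule: | P1 0-6 | P3 6-7 | P5 7-12 | P2 12-26 | P4 26-43 |
Completion: P1=6  P2=26  P3=7  P4=43  P5=12
Waiting times: P1=0, P2=3, P3=0, P4=17, P5=6
Average waiting = (0+3+0+17+6) / 5 = 26/5 = 5.20

5.20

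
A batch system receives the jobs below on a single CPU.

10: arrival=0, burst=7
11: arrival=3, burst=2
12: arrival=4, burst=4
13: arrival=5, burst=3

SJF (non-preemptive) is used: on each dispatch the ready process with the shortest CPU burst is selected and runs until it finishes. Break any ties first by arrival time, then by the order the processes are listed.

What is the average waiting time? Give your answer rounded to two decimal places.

Gantt: | 10 0-7 | 11 7-9 | 13 9-12 | 12 12-16 |
Completion: 10=7  11=9  12=16  13=12
Waiting times: 10=0, 11=4, 12=8, 13=4
Average waiting = (0+4+8+4) / 4 = 16/4 = 4.00

4.00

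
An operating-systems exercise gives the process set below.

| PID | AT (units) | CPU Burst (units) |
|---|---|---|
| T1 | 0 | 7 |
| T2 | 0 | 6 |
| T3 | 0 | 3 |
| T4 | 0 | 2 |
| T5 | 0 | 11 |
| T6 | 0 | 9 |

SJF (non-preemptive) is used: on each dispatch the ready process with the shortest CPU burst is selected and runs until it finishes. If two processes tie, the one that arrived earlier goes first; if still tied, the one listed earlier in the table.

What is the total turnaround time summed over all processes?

Schedule: | T4 0-2 | T3 2-5 | T2 5-11 | T1 11-18 | T6 18-27 | T5 27-38 |
Completion: T1=18  T2=11  T3=5  T4=2  T5=38  T6=27
Turnaround (C−A): T1=18  T2=11  T3=5  T4=2  T5=38  T6=27
Turnaround = completion − arrival: T1=18, T2=11, T3=5, T4=2, T5=38, T6=27
Total turnaround = 18 + 11 + 5 + 2 + 38 + 27 = 101

101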